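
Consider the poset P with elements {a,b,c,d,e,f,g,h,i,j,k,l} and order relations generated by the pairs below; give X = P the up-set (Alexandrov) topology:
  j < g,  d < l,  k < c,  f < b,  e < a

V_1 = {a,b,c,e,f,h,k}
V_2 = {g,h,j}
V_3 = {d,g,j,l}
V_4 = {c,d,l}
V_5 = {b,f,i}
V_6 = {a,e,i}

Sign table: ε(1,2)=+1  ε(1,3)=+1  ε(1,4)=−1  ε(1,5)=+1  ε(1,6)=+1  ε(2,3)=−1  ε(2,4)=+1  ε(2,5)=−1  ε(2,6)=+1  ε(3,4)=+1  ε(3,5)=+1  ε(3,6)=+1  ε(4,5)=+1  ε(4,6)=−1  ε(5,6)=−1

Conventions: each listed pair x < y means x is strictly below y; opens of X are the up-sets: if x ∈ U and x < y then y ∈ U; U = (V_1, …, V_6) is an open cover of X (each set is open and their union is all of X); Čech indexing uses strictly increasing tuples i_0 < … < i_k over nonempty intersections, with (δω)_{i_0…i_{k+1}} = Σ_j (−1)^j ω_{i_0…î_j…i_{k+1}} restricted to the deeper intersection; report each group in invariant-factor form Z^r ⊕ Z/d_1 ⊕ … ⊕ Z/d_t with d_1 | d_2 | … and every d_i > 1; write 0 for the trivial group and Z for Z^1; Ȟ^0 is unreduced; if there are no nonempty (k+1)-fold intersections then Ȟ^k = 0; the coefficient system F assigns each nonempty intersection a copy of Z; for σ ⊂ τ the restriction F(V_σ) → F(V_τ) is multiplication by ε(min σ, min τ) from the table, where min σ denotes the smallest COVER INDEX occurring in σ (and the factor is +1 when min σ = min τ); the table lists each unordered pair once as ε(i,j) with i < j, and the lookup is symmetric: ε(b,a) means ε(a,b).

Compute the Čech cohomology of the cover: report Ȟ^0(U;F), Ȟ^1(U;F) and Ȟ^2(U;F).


nonempty overlaps:
  V12={h} V14={c} V15={b,f} V16={a,e} V23={g,j} V34={d,l} V56={i}
C dims 6,7; δ0: rk 6, SNF 1^5·2
degree 0: 6−6−0 = 0 → Ȟ^0 ≅ 0
degree 1: 7−0−6 = 1 plus torsion [2] → Ȟ^1 ≅ Z ⊕ Z/2
degree 2: 0−0−0 = 0 → Ȟ^2 ≅ 0

Ȟ^0 ≅ 0; Ȟ^1 ≅ Z ⊕ Z/2; Ȟ^2 ≅ 0


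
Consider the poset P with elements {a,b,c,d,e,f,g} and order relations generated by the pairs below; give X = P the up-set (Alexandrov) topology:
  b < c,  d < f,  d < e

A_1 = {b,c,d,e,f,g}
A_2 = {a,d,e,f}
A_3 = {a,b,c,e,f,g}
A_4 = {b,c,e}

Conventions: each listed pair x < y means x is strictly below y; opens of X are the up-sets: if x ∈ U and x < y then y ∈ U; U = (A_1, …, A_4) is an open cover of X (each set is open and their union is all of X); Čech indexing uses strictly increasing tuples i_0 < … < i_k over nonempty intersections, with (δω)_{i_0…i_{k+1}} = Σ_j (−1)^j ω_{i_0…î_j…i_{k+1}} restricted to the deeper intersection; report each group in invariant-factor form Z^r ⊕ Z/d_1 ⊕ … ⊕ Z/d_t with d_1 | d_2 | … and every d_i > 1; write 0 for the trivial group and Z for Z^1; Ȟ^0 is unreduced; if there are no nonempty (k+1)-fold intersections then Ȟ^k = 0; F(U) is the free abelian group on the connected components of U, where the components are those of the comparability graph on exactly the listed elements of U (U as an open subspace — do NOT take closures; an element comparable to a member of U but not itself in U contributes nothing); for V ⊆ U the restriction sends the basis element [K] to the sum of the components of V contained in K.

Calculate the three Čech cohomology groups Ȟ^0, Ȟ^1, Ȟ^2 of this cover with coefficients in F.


Ȟ^0 = Z^4; Ȟ^1 = 0; Ȟ^2 = 0

nerve of the cover:
  A12={d,e,f} A13={b,c,e,f,g} A14={b,c,e} A23={a,e,f} A24={e} A34={b,c,e}
  A123={e,f} A124={e} A134={b,c,e} A234={e}
  A1234={e}
components per intersection:
  A1: {b,c} {d,e,f} {g}
  A2: {a} {d,e,f}
  A3: {a} {b,c} {e} {f} {g}
  A4: {b,c} {e}
  A12: {d,e,f}
  A13: {b,c} {e} {f} {g}
  A14: {b,c} {e}
  A23: {a} {e} {f}
  A24: {e}
  A34: {b,c} {e}
  A123: {e} {f}
  A124: {e}
  A134: {b,c} {e}
  A234: {e}
  A1234: {e}
C dims 12,13,6,1; δ0: rk 8, SNF 1^8; δ1: rk 5, SNF 1^5; δ2: rk 1, SNF 1^1
Ȟ^0 = (12 − 8) − 0 = 4, so Ȟ^0 ≅ Z^4
Ȟ^1 = (13 − 5) − 8 = 0, so Ȟ^1 ≅ 0
Ȟ^2 = (6 − 1) − 5 = 0, so Ȟ^2 ≅ 0


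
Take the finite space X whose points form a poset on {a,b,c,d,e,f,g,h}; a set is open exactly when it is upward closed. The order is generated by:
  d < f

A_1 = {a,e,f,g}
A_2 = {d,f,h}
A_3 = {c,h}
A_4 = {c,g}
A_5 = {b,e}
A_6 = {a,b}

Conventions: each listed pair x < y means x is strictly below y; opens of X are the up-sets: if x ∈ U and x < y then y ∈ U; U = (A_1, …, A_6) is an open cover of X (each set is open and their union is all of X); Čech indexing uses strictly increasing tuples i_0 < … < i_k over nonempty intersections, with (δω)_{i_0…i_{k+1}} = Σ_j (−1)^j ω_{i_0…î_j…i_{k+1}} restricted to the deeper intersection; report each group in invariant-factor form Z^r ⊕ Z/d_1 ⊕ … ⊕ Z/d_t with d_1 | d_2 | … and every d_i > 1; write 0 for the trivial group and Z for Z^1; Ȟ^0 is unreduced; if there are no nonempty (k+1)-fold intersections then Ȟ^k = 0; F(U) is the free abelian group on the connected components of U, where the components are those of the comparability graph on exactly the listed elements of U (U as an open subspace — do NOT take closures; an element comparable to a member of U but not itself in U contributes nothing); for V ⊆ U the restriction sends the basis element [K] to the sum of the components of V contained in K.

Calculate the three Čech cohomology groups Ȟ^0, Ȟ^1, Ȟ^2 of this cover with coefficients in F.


nerve of the cover:
  A12={f} A14={g} A15={e} A16={a} A23={h} A34={c} A56={b}
components per intersection:
  A1: {a} {e} {f} {g}
  A2: {d,f} {h}
  A3: {c} {h}
  A4: {c} {g}
  A5: {b} {e}
  A6: {a} {b}
  A12: {f}
  A14: {g}
  A15: {e}
  A16: {a}
  A23: {h}
  A34: {c}
  A56: {b}
C dims 14,7; δ0: rk 7, SNF 1^7
Ȟ^0 = (14 − 7) − 0 = 7, so Ȟ^0 ≅ Z^7
Ȟ^1 = (7 − 0) − 7 = 0, so Ȟ^1 ≅ 0
Ȟ^2 = (0 − 0) − 0 = 0, so Ȟ^2 ≅ 0

Ȟ^0 = Z^7, Ȟ^1 = 0, Ȟ^2 = 0


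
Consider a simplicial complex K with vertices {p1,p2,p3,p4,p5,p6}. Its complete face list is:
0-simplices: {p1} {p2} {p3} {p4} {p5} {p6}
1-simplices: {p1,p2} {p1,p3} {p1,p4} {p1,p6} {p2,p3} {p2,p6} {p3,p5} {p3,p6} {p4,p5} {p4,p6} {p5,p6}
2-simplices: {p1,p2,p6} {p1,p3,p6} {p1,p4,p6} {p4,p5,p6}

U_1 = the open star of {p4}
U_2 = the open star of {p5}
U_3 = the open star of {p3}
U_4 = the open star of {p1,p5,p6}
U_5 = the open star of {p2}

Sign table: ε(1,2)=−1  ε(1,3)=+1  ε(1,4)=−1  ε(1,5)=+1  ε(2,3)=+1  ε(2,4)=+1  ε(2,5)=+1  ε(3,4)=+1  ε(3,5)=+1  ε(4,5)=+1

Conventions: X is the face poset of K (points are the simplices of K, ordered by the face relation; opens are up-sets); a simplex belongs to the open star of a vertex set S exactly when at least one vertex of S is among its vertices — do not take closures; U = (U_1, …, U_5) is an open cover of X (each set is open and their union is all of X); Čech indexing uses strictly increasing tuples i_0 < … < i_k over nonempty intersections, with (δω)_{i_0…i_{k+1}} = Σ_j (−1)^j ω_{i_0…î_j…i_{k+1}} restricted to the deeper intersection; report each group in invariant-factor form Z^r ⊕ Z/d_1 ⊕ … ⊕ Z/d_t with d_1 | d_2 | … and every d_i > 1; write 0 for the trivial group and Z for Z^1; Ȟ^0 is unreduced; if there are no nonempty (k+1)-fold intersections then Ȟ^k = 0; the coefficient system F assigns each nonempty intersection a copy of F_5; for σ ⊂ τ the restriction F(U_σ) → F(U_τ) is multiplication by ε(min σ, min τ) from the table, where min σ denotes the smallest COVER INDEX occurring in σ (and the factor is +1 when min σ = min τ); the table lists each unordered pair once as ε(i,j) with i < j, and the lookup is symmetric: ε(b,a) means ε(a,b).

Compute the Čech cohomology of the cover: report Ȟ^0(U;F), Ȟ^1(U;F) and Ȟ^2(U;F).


Ȟ^0 = Z/5; Ȟ^1 = Z/5; Ȟ^2 = 0

cover nerve:
  U1={{p4},{p1,p4},{p4,p5},{p4,p6},{p1,p4,p6},{p4,p5,p6}} U2={{p5},{p3,p5},{p4,p5},{p5,p6},{p4,p5,p6}} U3={{p3},{p1,p3},{p2,p3},{p3,p5},{p3,p6},{p1,p3,p6}} U4={{p1},{p5},{p6},{p1,p2},{p1,p3},{p1,p4},{p1,p6},{p2,p6},{p3,p5},{p3,p6},{p4,p5},{p4,p6},{p5,p6},{p1,p2,p6},{p1,p3,p6},{p1,p4,p6},{p4,p5,p6}} U5={{p2},{p1,p2},{p2,p3},{p2,p6},{p1,p2,p6}}
  U12={{p4,p5},{p4,p5,p6}} U14={{p1,p4},{p4,p5},{p4,p6},{p1,p4,p6},{p4,p5,p6}} U23={{p3,p5}} U24={{p5},{p3,p5},{p4,p5},{p5,p6},{p4,p5,p6}} U34={{p1,p3},{p3,p5},{p3,p6},{p1,p3,p6}} U35={{p2,p3}} U45={{p1,p2},{p2,p6},{p1,p2,p6}}
  U124={{p4,p5},{p4,p5,p6}} U234={{p3,p5}}
C dims 5,7,2; δ0: rk_F5 4; δ1: rk_F5 2
Ȟ^0: (5−4)−0=1 ⇒ Z/5
Ȟ^1: (7−2)−4=1 ⇒ Z/5
Ȟ^2: (2−0)−2=0 ⇒ 0


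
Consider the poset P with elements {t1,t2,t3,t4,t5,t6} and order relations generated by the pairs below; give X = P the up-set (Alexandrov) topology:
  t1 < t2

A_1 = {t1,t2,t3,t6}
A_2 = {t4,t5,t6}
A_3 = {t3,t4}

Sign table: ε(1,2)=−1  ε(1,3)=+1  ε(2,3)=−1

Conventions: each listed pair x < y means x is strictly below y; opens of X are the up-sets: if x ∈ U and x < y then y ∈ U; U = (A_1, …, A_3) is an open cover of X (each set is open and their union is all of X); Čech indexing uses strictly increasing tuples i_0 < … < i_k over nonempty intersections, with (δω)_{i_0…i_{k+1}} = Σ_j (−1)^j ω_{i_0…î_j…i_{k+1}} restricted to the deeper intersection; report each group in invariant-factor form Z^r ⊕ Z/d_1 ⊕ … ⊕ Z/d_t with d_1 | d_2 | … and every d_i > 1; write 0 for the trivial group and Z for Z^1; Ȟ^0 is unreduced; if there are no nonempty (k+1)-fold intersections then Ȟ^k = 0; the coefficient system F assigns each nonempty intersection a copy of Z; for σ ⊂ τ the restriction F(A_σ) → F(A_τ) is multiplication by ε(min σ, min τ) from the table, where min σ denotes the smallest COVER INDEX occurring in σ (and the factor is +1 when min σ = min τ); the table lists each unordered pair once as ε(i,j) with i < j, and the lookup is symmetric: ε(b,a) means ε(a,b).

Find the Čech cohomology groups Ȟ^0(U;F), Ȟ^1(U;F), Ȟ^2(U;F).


Ȟ^0(U;F) ≅ Z,  Ȟ^1(U;F) ≅ Z,  Ȟ^2(U;F) ≅ 0

nonempty overlaps:
  A12={t6} A13={t3} A23={t4}
C dims 3,3; δ0: rk 2, SNF 1^2
degree 0: 3−2−0 = 1 → Ȟ^0 ≅ Z
degree 1: 3−0−2 = 1 → Ȟ^1 ≅ Z
degree 2: 0−0−0 = 0 → Ȟ^2 ≅ 0


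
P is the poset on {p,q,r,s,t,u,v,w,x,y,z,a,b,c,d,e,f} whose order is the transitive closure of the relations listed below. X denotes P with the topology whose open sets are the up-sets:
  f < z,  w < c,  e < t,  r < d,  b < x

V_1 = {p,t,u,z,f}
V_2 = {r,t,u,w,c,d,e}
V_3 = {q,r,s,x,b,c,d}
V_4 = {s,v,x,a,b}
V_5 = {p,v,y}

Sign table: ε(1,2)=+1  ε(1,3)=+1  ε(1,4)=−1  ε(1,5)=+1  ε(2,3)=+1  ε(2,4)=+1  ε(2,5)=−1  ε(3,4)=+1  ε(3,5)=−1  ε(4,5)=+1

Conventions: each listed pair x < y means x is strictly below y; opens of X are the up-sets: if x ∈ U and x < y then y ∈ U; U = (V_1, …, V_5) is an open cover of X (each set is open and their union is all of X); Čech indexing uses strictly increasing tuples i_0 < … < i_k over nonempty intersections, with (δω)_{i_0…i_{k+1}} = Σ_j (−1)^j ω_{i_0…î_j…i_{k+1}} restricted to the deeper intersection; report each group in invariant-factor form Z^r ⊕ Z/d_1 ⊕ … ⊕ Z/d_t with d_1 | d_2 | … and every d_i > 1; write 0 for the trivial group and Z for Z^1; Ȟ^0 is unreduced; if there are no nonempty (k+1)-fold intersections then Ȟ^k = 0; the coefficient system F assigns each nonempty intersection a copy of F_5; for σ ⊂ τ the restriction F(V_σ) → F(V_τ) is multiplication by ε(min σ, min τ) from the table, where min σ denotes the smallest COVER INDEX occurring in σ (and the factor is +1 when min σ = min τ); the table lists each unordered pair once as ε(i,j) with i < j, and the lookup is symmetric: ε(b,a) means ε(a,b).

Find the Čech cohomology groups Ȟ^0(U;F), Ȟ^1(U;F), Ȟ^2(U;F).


nonempty intersections:
  V12={t,u} V15={p} V23={r,c,d} V34={s,x,b} V45={v}
C dims 5,5; δ0: rk_F5 4
Ȟ^0: (5−4)−0=1 ⇒ Z/5
Ȟ^1: (5−0)−4=1 ⇒ Z/5
Ȟ^2: (0−0)−0=0 ⇒ 0

Ȟ^0 = Z/5,  Ȟ^1 = Z/5,  Ȟ^2 = 0


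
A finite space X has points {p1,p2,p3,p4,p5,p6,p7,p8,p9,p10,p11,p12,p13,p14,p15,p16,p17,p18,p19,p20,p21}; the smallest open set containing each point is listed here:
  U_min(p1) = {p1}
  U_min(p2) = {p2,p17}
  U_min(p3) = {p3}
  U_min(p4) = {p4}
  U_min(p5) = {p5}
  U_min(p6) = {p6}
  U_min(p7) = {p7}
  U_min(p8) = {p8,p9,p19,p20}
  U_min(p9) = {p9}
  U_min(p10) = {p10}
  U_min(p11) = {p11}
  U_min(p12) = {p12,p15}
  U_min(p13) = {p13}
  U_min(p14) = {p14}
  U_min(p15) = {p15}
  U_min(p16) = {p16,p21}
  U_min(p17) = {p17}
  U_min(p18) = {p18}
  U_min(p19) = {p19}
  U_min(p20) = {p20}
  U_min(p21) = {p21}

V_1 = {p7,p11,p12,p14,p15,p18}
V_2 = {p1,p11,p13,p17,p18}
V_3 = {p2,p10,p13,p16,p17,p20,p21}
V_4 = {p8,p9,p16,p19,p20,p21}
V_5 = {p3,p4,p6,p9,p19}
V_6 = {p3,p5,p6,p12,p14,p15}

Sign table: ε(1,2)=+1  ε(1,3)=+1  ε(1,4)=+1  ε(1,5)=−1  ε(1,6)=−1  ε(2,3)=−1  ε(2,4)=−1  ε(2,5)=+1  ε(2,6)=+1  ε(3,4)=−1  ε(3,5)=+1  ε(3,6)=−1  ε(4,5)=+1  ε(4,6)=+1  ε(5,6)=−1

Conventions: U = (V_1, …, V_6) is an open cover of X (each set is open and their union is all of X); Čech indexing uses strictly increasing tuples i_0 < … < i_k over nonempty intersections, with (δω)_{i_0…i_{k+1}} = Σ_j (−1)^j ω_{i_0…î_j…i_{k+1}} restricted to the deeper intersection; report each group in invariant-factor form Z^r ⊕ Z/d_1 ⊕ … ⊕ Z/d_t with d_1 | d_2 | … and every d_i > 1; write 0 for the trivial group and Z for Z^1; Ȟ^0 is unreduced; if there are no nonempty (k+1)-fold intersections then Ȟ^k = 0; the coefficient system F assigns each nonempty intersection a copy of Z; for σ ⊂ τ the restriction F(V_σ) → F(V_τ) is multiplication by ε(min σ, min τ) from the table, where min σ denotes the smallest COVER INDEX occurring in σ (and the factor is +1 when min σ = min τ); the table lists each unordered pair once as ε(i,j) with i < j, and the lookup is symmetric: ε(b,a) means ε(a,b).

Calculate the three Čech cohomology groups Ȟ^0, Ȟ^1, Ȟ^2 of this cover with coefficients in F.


Ȟ^0 ≅ Z; Ȟ^1 ≅ Z; Ȟ^2 ≅ 0

nonempty overlaps:
  V12={p11,p18} V16={p12,p14,p15} V23={p13,p17} V34={p16,p20,p21} V45={p9,p19} V56={p3,p6}
C dims 6,6; δ0: rk 5, SNF 1^5
degree 0: 6−5−0 = 1 → Ȟ^0 ≅ Z
degree 1: 6−0−5 = 1 → Ȟ^1 ≅ Z
degree 2: 0−0−0 = 0 → Ȟ^2 ≅ 0


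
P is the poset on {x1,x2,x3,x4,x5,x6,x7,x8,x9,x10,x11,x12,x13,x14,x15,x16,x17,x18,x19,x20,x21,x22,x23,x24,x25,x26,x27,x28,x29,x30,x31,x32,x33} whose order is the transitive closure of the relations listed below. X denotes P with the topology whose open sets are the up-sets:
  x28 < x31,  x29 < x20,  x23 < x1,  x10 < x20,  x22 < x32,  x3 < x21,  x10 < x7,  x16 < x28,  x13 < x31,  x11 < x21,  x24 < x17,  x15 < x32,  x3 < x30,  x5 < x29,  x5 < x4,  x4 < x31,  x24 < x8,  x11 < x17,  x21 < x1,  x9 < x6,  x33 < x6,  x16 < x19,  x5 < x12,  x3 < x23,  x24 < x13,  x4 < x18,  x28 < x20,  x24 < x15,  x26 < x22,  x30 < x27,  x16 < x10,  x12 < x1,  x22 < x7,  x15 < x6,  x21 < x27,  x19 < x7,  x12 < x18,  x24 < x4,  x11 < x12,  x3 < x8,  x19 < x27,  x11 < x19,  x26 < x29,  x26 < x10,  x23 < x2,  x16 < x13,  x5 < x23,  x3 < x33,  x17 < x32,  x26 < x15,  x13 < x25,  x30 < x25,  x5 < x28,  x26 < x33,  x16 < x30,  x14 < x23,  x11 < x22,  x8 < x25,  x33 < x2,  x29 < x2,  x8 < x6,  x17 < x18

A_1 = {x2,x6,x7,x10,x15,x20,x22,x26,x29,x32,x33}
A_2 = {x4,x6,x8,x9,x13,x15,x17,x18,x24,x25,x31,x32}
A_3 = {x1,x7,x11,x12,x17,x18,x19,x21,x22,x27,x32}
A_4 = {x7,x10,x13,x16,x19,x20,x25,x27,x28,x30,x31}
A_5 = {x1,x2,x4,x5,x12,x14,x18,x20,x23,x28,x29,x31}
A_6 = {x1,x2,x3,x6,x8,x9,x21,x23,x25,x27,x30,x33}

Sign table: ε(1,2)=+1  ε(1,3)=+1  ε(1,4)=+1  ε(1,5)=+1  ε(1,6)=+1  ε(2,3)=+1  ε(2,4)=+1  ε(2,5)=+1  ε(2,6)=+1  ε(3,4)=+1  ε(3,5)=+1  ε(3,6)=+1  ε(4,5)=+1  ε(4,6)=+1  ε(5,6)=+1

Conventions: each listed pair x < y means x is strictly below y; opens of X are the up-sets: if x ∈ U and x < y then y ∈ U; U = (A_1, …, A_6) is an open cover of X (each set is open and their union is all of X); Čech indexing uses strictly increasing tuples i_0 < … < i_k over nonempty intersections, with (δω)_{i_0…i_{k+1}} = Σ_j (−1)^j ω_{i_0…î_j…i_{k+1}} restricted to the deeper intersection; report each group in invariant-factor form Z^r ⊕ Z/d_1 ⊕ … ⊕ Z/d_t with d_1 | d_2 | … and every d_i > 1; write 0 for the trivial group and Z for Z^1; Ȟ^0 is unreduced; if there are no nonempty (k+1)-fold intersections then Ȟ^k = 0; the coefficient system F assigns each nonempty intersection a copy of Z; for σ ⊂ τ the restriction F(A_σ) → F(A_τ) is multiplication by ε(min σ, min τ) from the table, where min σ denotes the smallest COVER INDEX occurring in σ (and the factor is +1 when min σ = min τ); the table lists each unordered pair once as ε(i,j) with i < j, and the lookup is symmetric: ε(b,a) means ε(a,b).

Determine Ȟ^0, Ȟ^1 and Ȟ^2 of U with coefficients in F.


Ȟ^0 = Z,  Ȟ^1 = 0,  Ȟ^2 = Z/2

nonempty intersections:
  A12={x6,x15,x32} A13={x7,x22,x32} A14={x7,x10,x20} A15={x2,x20,x29} A16={x2,x6,x33} A23={x17,x18,x32} A24={x13,x25,x31} A25={x4,x18,x31} A26={x6,x8,x9,x25} A34={x7,x19,x27} A35={x1,x12,x18} A36={x1,x21,x27} A45={x20,x28,x31} A46={x25,x27,x30} A56={x1,x2,x23}
  A123={x32} A126={x6} A134={x7} A145={x20} A156={x2} A235={x18} A245={x31} A246={x25} A346={x27} A356={x1}
C dims 6,15,10; δ0: rk 5, SNF 1^5; δ1: rk 10, SNF 1^9·2
Ȟ^0: (6−5)−0=1 ⇒ Z
Ȟ^1: (15−10)−5=0 ⇒ 0
Ȟ^2: (10−0)−10=0 plus torsion [2] ⇒ Z/2


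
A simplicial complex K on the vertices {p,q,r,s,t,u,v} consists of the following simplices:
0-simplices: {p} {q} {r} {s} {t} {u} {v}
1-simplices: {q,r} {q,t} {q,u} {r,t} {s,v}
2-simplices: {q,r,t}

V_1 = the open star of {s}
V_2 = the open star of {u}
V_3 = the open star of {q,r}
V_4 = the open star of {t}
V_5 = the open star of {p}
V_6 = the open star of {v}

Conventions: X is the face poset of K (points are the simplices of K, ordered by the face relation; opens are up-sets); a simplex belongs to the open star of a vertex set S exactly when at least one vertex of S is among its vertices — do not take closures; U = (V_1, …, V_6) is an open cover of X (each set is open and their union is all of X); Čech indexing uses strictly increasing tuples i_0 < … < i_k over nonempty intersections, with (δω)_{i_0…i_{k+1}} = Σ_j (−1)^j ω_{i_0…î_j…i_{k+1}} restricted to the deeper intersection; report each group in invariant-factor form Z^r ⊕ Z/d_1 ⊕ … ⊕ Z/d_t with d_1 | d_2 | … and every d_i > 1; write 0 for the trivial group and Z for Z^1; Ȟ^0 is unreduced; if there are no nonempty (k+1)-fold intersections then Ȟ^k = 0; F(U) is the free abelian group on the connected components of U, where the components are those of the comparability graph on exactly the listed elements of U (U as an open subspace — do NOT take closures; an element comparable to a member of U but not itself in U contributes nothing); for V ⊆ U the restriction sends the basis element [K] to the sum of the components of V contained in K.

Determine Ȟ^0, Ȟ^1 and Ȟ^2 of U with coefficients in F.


Ȟ^0 ≅ Z^3,  Ȟ^1 ≅ 0,  Ȟ^2 ≅ 0

intersection data:
  V1={{s},{s,v}} V2={{u},{q,u}} V3={{q},{r},{q,r},{q,t},{q,u},{r,t},{q,r,t}} V4={{t},{q,t},{r,t},{q,r,t}} V5={{p}} V6={{v},{s,v}}
  V16={{s,v}} V23={{q,u}} V34={{q,t},{r,t},{q,r,t}}
components per intersection:
  V1: {{s},{s,v}}
  V2: {{u},{q,u}}
  V3: {{q},{r},{q,r},{q,t},{q,u},{r,t},{q,r,t}}
  V4: {{t},{q,t},{r,t},{q,r,t}}
  V5: {{p}}
  V6: {{v},{s,v}}
  V16: {{s,v}}
  V23: {{q,u}}
  V34: {{q,t},{r,t},{q,r,t}}
C dims 6,3; δ0: rk 3, SNF 1^3
Ȟ^0 = (6 − 3) − 0 = 3, so Ȟ^0 ≅ Z^3
Ȟ^1 = (3 − 0) − 3 = 0, so Ȟ^1 ≅ 0
Ȟ^2 = (0 − 0) − 0 = 0, so Ȟ^2 ≅ 0


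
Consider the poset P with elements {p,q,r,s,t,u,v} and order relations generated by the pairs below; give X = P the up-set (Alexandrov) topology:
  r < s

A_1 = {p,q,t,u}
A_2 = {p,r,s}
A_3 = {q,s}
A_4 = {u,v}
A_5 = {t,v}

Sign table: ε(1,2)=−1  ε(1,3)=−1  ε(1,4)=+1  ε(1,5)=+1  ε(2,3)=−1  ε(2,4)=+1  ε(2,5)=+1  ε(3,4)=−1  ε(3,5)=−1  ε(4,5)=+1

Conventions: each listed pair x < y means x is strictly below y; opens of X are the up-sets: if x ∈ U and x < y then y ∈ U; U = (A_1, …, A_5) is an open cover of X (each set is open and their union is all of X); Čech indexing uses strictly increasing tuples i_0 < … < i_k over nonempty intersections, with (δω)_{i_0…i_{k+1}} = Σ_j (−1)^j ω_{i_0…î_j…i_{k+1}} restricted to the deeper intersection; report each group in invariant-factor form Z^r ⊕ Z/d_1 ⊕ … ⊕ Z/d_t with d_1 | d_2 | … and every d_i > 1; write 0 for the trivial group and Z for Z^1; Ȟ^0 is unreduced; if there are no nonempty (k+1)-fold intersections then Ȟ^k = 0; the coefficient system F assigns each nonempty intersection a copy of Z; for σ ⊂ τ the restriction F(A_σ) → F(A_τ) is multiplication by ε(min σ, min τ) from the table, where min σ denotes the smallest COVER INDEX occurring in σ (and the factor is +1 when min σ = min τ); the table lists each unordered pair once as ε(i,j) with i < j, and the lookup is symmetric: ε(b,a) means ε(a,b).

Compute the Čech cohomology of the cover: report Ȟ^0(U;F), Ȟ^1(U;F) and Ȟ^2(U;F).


nerve of the cover:
  A12={p} A13={q} A14={u} A15={t} A23={s} A45={v}
C dims 5,6; δ0: rk 5, SNF 1^4·2
Ȟ^0 = (5 − 5) − 0 = 0, so Ȟ^0 ≅ 0
Ȟ^1 = (6 − 0) − 5 = 1 plus torsion [2], so Ȟ^1 ≅ Z ⊕ Z/2
Ȟ^2 = (0 − 0) − 0 = 0, so Ȟ^2 ≅ 0

Ȟ^0 = 0; Ȟ^1 = Z ⊕ Z/2; Ȟ^2 = 0


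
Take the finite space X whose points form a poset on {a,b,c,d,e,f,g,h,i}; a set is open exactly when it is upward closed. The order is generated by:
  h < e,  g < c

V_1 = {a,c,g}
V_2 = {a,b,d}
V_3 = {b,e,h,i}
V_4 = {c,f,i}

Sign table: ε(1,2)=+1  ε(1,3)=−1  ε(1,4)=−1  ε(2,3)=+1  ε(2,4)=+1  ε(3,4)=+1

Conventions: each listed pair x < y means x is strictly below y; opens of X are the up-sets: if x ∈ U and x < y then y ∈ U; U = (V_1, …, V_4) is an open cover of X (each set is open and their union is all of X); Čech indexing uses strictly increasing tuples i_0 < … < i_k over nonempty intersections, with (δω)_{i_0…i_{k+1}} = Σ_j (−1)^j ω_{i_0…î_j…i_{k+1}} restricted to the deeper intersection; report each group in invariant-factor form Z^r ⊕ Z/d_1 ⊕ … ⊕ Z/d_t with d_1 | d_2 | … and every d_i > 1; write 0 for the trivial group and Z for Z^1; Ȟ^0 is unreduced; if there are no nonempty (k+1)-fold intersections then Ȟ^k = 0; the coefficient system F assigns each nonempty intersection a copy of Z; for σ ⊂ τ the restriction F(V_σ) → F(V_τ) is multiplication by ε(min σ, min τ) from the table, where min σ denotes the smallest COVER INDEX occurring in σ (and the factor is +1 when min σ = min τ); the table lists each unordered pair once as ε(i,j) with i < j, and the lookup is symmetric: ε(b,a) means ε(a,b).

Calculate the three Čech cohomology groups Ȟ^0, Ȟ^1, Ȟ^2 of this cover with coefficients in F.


intersection data:
  V12={a} V14={c} V23={b} V34={i}
C dims 4,4; δ0: rk 4, SNF 1^3·2
Ȟ^0 = (4 − 4) − 0 = 0, so Ȟ^0 ≅ 0
Ȟ^1 = (4 − 0) − 4 = 0 plus torsion [2], so Ȟ^1 ≅ Z/2
Ȟ^2 = (0 − 0) − 0 = 0, so Ȟ^2 ≅ 0

Ȟ^0 ≅ 0, Ȟ^1 ≅ Z/2, Ȟ^2 ≅ 0


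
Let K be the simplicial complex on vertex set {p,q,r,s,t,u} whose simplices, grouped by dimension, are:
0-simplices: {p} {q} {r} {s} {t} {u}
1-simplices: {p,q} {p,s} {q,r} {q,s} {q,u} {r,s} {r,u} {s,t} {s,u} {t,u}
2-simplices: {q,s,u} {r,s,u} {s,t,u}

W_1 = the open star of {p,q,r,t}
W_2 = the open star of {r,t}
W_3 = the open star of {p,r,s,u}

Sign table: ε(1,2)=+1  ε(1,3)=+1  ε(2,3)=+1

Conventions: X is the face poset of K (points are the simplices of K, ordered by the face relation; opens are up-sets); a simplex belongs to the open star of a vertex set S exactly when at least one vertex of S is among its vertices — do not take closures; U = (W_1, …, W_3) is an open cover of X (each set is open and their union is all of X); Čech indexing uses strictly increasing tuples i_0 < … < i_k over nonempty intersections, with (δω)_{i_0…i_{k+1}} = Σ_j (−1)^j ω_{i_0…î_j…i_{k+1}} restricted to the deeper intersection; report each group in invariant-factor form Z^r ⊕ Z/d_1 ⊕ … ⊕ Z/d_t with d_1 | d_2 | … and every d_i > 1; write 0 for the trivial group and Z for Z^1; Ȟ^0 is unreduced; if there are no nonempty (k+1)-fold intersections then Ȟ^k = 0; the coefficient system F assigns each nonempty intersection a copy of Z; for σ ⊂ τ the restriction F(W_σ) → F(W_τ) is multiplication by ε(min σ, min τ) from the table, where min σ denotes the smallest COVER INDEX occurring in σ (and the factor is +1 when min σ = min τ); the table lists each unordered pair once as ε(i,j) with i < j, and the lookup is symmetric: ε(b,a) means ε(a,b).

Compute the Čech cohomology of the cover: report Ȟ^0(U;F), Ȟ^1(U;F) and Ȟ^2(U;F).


cover nerve:
  W1={{p},{q},{r},{t},{p,q},{p,s},{q,r},{q,s},{q,u},{r,s},{r,u},{s,t},{t,u},{q,s,u},{r,s,u},{s,t,u}} W2={{r},{t},{q,r},{r,s},{r,u},{s,t},{t,u},{r,s,u},{s,t,u}} W3={{p},{r},{s},{u},{p,q},{p,s},{q,r},{q,s},{q,u},{r,s},{r,u},{s,t},{s,u},{t,u},{q,s,u},{r,s,u},{s,t,u}}
  W12={{r},{t},{q,r},{r,s},{r,u},{s,t},{t,u},{r,s,u},{s,t,u}} W13={{p},{r},{p,q},{p,s},{q,r},{q,s},{q,u},{r,s},{r,u},{s,t},{t,u},{q,s,u},{r,s,u},{s,t,u}} W23={{r},{q,r},{r,s},{r,u},{s,t},{t,u},{r,s,u},{s,t,u}}
  W123={{r},{q,r},{r,s},{r,u},{s,t},{t,u},{r,s,u},{s,t,u}}
C dims 3,3,1; δ0: rk 2, SNF 1^2; δ1: rk 1, SNF 1^1
Ȟ^0: (3−2)−0=1 ⇒ Z
Ȟ^1: (3−1)−2=0 ⇒ 0
Ȟ^2: (1−0)−1=0 ⇒ 0

Ȟ^0 ≅ Z; Ȟ^1 ≅ 0; Ȟ^2 ≅ 0


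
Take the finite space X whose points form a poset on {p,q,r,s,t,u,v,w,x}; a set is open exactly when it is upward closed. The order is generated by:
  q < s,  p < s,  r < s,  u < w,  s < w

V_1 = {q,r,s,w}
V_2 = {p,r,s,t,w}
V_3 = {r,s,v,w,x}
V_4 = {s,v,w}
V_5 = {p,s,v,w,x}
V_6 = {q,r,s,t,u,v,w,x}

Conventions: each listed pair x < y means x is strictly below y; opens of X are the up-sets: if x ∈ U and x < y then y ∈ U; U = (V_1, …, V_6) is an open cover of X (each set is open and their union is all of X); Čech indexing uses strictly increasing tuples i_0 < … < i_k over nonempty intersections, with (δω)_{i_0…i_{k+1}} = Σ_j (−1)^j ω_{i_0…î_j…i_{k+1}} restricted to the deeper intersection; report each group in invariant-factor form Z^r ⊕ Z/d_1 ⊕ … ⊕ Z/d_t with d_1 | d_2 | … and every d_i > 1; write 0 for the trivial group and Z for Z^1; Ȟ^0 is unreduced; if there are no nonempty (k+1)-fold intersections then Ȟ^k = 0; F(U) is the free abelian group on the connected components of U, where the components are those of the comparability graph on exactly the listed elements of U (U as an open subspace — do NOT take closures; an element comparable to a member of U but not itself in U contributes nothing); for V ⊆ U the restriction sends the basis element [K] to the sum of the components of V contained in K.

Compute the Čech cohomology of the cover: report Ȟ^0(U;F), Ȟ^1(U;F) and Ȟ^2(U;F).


intersection data:
  V12={r,s,w} V13={r,s,w} V14={s,w} V15={s,w} V16={q,r,s,w} V23={r,s,w} V24={s,w} V25={p,s,w} V26={r,s,t,w} V34={s,v,w} V35={s,v,w,x} V36={r,s,v,w,x} V45={s,v,w} V46={s,v,w} V56={s,v,w,x}
  V123={r,s,w} V124={s,w} V125={s,w} V126={r,s,w} V134={s,w} V135={s,w} V136={r,s,w} V145={s,w} V146={s,w} V156={s,w} V234={s,w} V235={s,w} V236={r,s,w} V245={s,w} V246={s,w} V256={s,w} V345={s,v,w} V346={s,v,w} V356={s,v,w,x} V456={s,v,w}
  V1234={s,w} V1235={s,w} V1236={r,s,w} V1245={s,w} V1246={s,w} V1256={s,w} V1345={s,w} V1346={s,w} V1356={s,w} V1456={s,w} V2345={s,w} V2346={s,w} V2356={s,w} V2456={s,w} V3456={s,v,w}
  V12345={s,w} V12346={s,w} V12356={s,w} V12456={s,w} V13456={s,w} V23456={s,w}
  V123456={s,w}
components per intersection:
  V1: {q,r,s,w}
  V2: {p,r,s,w} {t}
  V3: {r,s,w} {v} {x}
  V4: {s,w} {v}
  V5: {p,s,w} {v} {x}
  V6: {q,r,s,u,w} {t} {v} {x}
  V12: {r,s,w}
  V13: {r,s,w}
  V14: {s,w}
  V15: {s,w}
  V16: {q,r,s,w}
  V23: {r,s,w}
  V24: {s,w}
  V25: {p,s,w}
  V26: {r,s,w} {t}
  V34: {s,w} {v}
  V35: {s,w} {v} {x}
  V36: {r,s,w} {v} {x}
  V45: {s,w} {v}
  V46: {s,w} {v}
  V56: {s,w} {v} {x}
  V123: {r,s,w}
  V124: {s,w}
  V125: {s,w}
  V126: {r,s,w}
  V134: {s,w}
  V135: {s,w}
  V136: {r,s,w}
  V145: {s,w}
  V146: {s,w}
  V156: {s,w}
  V234: {s,w}
  V235: {s,w}
  V236: {r,s,w}
  V245: {s,w}
  V246: {s,w}
  V256: {s,w}
  V345: {s,w} {v}
  V346: {s,w} {v}
  V356: {s,w} {v} {x}
  V456: {s,w} {v}
  V1234: {s,w}
  V1235: {s,w}
  V1236: {r,s,w}
  V1245: {s,w}
  V1246: {s,w}
  V1256: {s,w}
  V1345: {s,w}
  V1346: {s,w}
  V1356: {s,w}
  V1456: {s,w}
  V2345: {s,w}
  V2346: {s,w}
  V2356: {s,w}
  V2456: {s,w}
  V3456: {s,w} {v}
  V12345: {s,w}
  V12346: {s,w}
  V12356: {s,w}
  V12456: {s,w}
  V13456: {s,w}
  V23456: {s,w}
  V123456: {s,w}
C dims 15,25,25,16; δ0: rk 11, SNF 1^11; δ1: rk 14, SNF 1^14; δ2: rk 11, SNF 1^11
Ȟ^0 = (15 − 11) − 0 = 4, so Ȟ^0 ≅ Z^4
Ȟ^1 = (25 − 14) − 11 = 0, so Ȟ^1 ≅ 0
Ȟ^2 = (25 − 11) − 14 = 0, so Ȟ^2 ≅ 0

Ȟ^0 ≅ Z^4, Ȟ^1 ≅ 0 and Ȟ^2 ≅ 0


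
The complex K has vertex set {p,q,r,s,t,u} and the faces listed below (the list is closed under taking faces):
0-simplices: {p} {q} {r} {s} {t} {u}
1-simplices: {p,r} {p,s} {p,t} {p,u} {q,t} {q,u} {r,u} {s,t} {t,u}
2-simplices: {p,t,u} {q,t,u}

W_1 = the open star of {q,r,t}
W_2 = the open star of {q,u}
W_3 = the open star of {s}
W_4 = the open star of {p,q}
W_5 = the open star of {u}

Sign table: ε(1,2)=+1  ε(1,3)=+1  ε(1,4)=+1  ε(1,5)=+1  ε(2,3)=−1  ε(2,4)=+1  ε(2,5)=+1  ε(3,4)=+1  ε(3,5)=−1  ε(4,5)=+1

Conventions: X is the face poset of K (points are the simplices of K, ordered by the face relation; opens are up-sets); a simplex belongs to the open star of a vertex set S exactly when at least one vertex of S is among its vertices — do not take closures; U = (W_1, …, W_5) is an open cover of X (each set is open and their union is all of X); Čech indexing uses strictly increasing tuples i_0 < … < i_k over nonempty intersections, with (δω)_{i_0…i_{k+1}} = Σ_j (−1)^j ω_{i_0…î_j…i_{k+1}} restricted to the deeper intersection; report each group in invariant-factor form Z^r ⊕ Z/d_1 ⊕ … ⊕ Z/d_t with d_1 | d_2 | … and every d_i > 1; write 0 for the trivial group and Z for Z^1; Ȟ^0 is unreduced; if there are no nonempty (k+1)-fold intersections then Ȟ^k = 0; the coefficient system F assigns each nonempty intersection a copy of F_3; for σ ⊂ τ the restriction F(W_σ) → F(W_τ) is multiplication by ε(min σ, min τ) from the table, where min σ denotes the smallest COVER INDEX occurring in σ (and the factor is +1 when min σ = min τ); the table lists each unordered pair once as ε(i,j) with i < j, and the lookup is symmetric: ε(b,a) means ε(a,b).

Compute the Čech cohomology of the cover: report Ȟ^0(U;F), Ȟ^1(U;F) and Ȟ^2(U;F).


Ȟ^0 = Z/3, Ȟ^1 = Z/3, Ȟ^2 = 0

nonempty overlaps:
  W1={{q},{r},{t},{p,r},{p,t},{q,t},{q,u},{r,u},{s,t},{t,u},{p,t,u},{q,t,u}} W2={{q},{u},{p,u},{q,t},{q,u},{r,u},{t,u},{p,t,u},{q,t,u}} W3={{s},{p,s},{s,t}} W4={{p},{q},{p,r},{p,s},{p,t},{p,u},{q,t},{q,u},{p,t,u},{q,t,u}} W5={{u},{p,u},{q,u},{r,u},{t,u},{p,t,u},{q,t,u}}
  W12={{q},{q,t},{q,u},{r,u},{t,u},{p,t,u},{q,t,u}} W13={{s,t}} W14={{q},{p,r},{p,t},{q,t},{q,u},{p,t,u},{q,t,u}} W15={{q,u},{r,u},{t,u},{p,t,u},{q,t,u}} W24={{q},{p,u},{q,t},{q,u},{p,t,u},{q,t,u}} W25={{u},{p,u},{q,u},{r,u},{t,u},{p,t,u},{q,t,u}} W34={{p,s}} W45={{p,u},{q,u},{p,t,u},{q,t,u}}
  W124={{q},{q,t},{q,u},{p,t,u},{q,t,u}} W125={{q,u},{r,u},{t,u},{p,t,u},{q,t,u}} W145={{q,u},{p,t,u},{q,t,u}} W245={{p,u},{q,u},{p,t,u},{q,t,u}}
  W1245={{q,u},{p,t,u},{q,t,u}}
C dims 5,8,4,1; δ0: rk_F3 4; δ1: rk_F3 3; δ2: rk_F3 1
degree 0: 5−4−0 = 1 → Ȟ^0 ≅ Z/3
degree 1: 8−3−4 = 1 → Ȟ^1 ≅ Z/3
degree 2: 4−1−3 = 0 → Ȟ^2 ≅ 0


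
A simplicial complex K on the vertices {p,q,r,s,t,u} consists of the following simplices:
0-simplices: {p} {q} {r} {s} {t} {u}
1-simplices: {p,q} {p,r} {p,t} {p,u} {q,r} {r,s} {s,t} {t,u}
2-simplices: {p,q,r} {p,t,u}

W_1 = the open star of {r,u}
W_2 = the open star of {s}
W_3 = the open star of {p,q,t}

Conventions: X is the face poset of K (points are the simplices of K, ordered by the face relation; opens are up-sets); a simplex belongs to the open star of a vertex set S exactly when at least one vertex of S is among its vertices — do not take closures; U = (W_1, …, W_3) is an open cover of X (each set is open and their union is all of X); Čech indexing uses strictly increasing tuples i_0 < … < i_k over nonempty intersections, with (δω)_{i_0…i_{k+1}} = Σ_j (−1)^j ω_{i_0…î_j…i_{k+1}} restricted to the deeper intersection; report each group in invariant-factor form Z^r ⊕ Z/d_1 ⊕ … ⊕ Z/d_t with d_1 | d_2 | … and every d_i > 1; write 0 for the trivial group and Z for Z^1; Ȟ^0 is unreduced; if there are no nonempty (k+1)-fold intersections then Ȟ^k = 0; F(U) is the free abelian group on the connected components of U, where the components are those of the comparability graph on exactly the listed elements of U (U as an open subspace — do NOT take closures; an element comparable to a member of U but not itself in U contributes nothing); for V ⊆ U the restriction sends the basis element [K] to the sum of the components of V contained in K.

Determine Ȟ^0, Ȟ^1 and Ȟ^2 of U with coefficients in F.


nerve simplices:
  W1={{r},{u},{p,r},{p,u},{q,r},{r,s},{t,u},{p,q,r},{p,t,u}} W2={{s},{r,s},{s,t}} W3={{p},{q},{t},{p,q},{p,r},{p,t},{p,u},{q,r},{s,t},{t,u},{p,q,r},{p,t,u}}
  W12={{r,s}} W13={{p,r},{p,u},{q,r},{t,u},{p,q,r},{p,t,u}} W23={{s,t}}
components per intersection:
  W1: {{r},{p,r},{q,r},{r,s},{p,q,r}} {{u},{p,u},{t,u},{p,t,u}}
  W2: {{s},{r,s},{s,t}}
  W3: {{p},{q},{t},{p,q},{p,r},{p,t},{p,u},{q,r},{s,t},{t,u},{p,q,r},{p,t,u}}
  W12: {{r,s}}
  W13: {{p,r},{q,r},{p,q,r}} {{p,u},{t,u},{p,t,u}}
  W23: {{s,t}}
C dims 4,4; δ0: rk 3, SNF 1^3
degree 0: 4−3−0 = 1 → Ȟ^0 ≅ Z
degree 1: 4−0−3 = 1 → Ȟ^1 ≅ Z
degree 2: 0−0−0 = 0 → Ȟ^2 ≅ 0

Ȟ^0 ≅ Z, Ȟ^1 ≅ Z, Ȟ^2 ≅ 0


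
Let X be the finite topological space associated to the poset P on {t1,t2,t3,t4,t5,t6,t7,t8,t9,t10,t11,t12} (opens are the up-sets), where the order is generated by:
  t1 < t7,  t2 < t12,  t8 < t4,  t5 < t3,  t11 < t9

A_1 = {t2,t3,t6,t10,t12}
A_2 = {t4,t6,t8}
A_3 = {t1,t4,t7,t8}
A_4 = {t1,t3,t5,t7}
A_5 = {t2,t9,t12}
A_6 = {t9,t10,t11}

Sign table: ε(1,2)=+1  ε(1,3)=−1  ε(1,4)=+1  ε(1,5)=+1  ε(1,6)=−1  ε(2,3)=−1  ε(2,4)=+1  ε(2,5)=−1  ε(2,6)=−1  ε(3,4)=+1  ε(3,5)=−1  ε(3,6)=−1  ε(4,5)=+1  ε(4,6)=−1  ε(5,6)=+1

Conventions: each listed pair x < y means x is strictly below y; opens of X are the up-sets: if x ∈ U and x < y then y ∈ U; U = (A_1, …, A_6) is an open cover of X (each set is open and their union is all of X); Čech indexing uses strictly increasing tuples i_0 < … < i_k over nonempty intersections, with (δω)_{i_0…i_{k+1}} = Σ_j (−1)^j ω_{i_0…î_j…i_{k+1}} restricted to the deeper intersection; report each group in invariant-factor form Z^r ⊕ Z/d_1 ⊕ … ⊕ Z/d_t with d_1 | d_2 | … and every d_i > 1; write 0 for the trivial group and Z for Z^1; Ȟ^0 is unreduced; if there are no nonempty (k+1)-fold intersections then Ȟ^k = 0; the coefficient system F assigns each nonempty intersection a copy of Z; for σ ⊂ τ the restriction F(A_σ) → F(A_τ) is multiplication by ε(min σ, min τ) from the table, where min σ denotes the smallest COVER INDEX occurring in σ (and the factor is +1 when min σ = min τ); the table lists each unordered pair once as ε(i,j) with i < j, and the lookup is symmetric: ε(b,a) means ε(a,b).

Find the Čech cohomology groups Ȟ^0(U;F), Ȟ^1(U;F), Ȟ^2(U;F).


Ȟ^0 = 0,  Ȟ^1 = Z ⊕ Z/2,  Ȟ^2 = 0

nonempty intersections:
  A12={t6} A14={t3} A15={t2,t12} A16={t10} A23={t4,t8} A34={t1,t7} A56={t9}
C dims 6,7; δ0: rk 6, SNF 1^5·2
Ȟ^0: (6−6)−0=0 ⇒ 0
Ȟ^1: (7−0)−6=1 plus torsion [2] ⇒ Z ⊕ Z/2
Ȟ^2: (0−0)−0=0 ⇒ 0


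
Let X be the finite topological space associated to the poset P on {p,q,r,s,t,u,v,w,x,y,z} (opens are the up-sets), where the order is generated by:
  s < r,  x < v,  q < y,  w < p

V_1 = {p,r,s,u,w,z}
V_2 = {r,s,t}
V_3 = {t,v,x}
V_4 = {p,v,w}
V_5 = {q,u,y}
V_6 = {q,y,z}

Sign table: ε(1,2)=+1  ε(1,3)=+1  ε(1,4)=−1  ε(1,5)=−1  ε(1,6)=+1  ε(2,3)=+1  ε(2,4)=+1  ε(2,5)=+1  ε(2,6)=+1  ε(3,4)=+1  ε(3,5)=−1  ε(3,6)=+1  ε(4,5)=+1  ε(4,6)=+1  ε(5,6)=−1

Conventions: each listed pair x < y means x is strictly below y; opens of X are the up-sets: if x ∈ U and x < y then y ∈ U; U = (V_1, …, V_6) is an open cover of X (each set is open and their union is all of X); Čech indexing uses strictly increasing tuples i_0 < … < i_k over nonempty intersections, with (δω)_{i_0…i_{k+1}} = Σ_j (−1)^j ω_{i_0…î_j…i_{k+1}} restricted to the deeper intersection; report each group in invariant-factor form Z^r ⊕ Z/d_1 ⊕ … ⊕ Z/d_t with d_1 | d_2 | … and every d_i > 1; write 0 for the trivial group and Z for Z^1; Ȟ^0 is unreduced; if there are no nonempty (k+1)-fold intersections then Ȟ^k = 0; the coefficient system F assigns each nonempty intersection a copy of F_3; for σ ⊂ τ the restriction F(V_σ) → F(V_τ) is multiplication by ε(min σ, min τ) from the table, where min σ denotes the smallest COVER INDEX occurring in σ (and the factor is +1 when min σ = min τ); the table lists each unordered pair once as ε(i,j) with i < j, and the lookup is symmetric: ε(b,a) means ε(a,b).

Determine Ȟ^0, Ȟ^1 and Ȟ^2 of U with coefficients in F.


nerve of the cover:
  V12={r,s} V14={p,w} V15={u} V16={z} V23={t} V34={v} V56={q,y}
C dims 6,7; δ0: rk_F3 6
Ȟ^0 = (6 − 6) − 0 = 0, so Ȟ^0 ≅ 0
Ȟ^1 = (7 − 0) − 6 = 1, so Ȟ^1 ≅ Z/3
Ȟ^2 = (0 − 0) − 0 = 0, so Ȟ^2 ≅ 0

Ȟ^0(U;F) ≅ 0,  Ȟ^1(U;F) ≅ Z/3,  Ȟ^2(U;F) ≅ 0


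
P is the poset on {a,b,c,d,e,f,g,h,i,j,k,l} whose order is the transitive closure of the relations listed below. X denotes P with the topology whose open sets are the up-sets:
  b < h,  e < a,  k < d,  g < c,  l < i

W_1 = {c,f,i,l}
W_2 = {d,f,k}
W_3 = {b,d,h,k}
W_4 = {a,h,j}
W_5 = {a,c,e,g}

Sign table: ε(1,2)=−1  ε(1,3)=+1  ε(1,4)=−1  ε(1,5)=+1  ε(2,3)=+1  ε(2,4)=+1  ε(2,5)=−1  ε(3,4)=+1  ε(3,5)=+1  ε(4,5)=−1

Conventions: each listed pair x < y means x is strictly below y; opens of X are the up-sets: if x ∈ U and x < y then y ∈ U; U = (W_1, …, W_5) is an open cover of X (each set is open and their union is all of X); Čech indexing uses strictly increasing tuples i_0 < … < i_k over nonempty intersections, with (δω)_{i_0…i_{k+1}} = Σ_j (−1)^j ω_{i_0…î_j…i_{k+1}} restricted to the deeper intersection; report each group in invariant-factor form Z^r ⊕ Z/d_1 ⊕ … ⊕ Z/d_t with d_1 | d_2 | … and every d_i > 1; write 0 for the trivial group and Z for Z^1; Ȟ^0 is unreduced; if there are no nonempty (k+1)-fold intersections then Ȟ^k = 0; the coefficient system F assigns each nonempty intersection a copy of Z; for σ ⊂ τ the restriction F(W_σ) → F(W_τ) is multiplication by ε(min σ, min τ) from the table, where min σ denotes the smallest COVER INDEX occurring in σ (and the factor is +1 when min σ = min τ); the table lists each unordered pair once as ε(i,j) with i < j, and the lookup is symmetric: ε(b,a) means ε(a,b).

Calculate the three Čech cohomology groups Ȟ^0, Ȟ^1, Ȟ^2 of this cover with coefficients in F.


nerve of the cover:
  W12={f} W15={c} W23={d,k} W34={h} W45={a}
C dims 5,5; δ0: rk 4, SNF 1^4
Ȟ^0 = (5 − 4) − 0 = 1, so Ȟ^0 ≅ Z
Ȟ^1 = (5 − 0) − 4 = 1, so Ȟ^1 ≅ Z
Ȟ^2 = (0 − 0) − 0 = 0, so Ȟ^2 ≅ 0

Ȟ^0(U;F) ≅ Z; Ȟ^1(U;F) ≅ Z; Ȟ^2(U;F) ≅ 0


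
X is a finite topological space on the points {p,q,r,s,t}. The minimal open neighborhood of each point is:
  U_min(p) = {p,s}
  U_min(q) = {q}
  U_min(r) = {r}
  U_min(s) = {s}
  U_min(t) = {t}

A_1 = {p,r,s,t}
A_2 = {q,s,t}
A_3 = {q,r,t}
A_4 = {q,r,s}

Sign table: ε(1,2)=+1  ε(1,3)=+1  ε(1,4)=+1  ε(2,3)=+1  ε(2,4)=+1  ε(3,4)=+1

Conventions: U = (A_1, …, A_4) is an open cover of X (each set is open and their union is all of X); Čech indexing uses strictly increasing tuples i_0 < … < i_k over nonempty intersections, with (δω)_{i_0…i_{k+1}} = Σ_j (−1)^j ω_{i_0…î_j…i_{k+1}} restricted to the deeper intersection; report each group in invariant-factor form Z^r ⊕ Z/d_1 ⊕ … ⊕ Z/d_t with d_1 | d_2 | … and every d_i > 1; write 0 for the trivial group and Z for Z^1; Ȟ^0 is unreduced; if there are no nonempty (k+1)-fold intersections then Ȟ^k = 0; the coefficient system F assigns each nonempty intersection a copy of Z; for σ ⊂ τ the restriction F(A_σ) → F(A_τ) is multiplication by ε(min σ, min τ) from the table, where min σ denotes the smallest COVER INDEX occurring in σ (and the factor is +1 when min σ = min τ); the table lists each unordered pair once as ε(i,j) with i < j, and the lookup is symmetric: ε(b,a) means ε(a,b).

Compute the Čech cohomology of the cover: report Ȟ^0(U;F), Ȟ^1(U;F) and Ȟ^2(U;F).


nonempty intersections:
  A12={s,t} A13={r,t} A14={r,s} A23={q,t} A24={q,s} A34={q,r}
  A123={t} A124={s} A134={r} A234={q}
C dims 4,6,4; δ0: rk 3, SNF 1^3; δ1: rk 3, SNF 1^3
Ȟ^0: (4−3)−0=1 ⇒ Z
Ȟ^1: (6−3)−3=0 ⇒ 0
Ȟ^2: (4−0)−3=1 ⇒ Z

Ȟ^0 = Z, Ȟ^1 = 0 and Ȟ^2 = Z
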